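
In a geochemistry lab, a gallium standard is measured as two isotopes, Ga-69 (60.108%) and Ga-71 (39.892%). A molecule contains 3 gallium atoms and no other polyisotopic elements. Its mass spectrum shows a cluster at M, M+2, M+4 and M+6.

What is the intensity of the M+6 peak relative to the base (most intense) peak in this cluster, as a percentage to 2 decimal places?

(0.60108 + 0.39892)^3 gives M 0.2172, M+2 0.4324, M+4 0.2870, M+6 0.0635; the largest is M+2.
P(M+2) = C(3,1) × 0.60108^2 × 0.39892^1 = 3 × 0.36129717 × 0.39892 = 0.432386 (base)
P(M+6) = C(3,3) × 0.60108^0 × 0.39892^3 = 1 × 1.0000 × 0.063483 = 0.063483
Relative intensity = 0.063483 / 0.432386 × 100 = 14.68

14.68%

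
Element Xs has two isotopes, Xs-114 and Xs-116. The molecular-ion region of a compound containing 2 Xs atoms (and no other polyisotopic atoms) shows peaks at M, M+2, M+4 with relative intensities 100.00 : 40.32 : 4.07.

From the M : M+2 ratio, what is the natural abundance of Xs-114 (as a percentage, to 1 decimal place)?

Let p = fractional abundance of Xs-114. I(M+2)/I(M) = [C(2,1)·p^1·(1−p)] / p^2 = 2·(1−p)/p = 40.32/100.00 = 0.4032
(1−p)/p = 0.4032/2 = 0.2016  ⇒  p = 1/(1 + 0.2016) = 0.8322
Xs-114: 83.2%, Xs-116: 16.8%.

83.2%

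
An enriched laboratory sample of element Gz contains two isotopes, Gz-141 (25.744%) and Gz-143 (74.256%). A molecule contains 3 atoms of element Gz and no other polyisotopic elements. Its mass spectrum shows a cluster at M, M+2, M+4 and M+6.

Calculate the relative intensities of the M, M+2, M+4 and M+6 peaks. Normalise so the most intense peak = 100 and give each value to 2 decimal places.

4.01 : 34.67 : 100.00 : 96.15

The 3 Gz atoms are independent, so intensities follow the terms of (0.25744 + 0.74256)^3.
P(M) = 0.25744^3 = 0.017062
P(M+2) = 3 × 0.25744^2 × 0.74256^1 = 0.147640
P(M+4) = 3 × 0.25744^1 × 0.74256^2 = 0.425854
P(M+6) = 0.74256^3 = 0.409444
The M+4 peak is largest (0.425854); scaling to 100 gives 4.01 : 34.67 : 100.00 : 96.15.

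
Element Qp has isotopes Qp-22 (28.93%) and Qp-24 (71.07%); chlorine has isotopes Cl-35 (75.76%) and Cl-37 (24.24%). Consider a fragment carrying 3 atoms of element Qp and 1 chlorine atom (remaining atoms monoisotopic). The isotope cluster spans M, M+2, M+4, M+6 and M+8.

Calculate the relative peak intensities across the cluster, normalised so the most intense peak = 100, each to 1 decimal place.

Element Qp pattern (n=3): 0.02421282 : 0.17844502 : 0.43837151 : 0.35897065
Chlorine pattern (n=1): 0.7576 : 0.2424
Convolve the two distributions (both contribute in 2-u steps):
  M: 0.02421282×0.7576 = 0.018344
  M+2: 0.02421282×0.2424 + 0.17844502×0.7576 = 0.141059
  M+4: 0.17844502×0.2424 + 0.43837151×0.7576 = 0.375365
  M+6: 0.43837151×0.2424 + 0.35897065×0.7576 = 0.378217
  M+8: 0.35897065×0.2424 = 0.087014
Scale to base peak (0.378217) = 100: 4.9 : 37.3 : 99.2 : 100.0 : 23.0

4.9 : 37.3 : 99.2 : 100.0 : 23.0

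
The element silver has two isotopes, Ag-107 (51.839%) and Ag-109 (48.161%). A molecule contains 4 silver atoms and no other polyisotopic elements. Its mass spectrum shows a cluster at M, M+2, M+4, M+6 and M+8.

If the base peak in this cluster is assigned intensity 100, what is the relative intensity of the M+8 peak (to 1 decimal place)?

14.4

Term probabilities: M 0.0722, M+2 0.2684, M+4 0.3740, M+6 0.2316, M+8 0.0538. Base peak = M+4.
P(M+4) = C(4,2) × 0.51839^2 × 0.48161^2 = 6 × 0.26872819 × 0.23194819 = 0.373986 (base)
P(M+8) = C(4,4) × 0.51839^0 × 0.48161^4 = 1 × 1.0000 × 0.05379996 = 0.053800
Relative intensity = 0.053800 / 0.373986 × 100 = 14.4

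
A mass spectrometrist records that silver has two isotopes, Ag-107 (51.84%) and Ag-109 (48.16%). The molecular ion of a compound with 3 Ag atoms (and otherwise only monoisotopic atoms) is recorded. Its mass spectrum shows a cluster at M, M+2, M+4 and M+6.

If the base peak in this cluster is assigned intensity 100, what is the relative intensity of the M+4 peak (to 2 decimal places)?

92.90

Binomial terms of (0.5184 + 0.4816)^3: M 0.1393, M+2 0.3883, M+4 0.3607, M+6 0.1117 → M+2 is the base peak.
P(M+2) = C(3,1) × 0.5184^2 × 0.4816^1 = 3 × 0.26873856 × 0.4816 = 0.388273 (base)
P(M+4) = C(3,2) × 0.5184^1 × 0.4816^2 = 3 × 0.5184 × 0.23193856 = 0.360711
Relative intensity = 0.360711 / 0.388273 × 100 = 92.90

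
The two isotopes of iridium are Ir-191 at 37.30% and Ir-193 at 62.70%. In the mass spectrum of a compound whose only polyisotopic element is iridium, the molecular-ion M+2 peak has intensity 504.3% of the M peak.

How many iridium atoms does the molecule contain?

The M+2/M ratio from n Ir atoms is n · q/p = n · 0.6270/0.3730.
n = 5.043 × 0.3730/0.6270 = 3.00 ≈ 3

3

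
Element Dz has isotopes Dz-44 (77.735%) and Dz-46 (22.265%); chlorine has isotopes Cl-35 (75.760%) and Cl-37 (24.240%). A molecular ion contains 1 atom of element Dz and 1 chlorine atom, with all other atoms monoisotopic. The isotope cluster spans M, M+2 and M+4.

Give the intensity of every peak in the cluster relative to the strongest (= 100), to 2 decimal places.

Element Dz pattern (n=1): 0.77735 : 0.22265
Chlorine pattern (n=1): 0.7576 : 0.2424
Convolve the two distributions (both contribute in 2-u steps):
  M: 0.77735×0.7576 = 0.588920
  M+2: 0.77735×0.2424 + 0.22265×0.7576 = 0.357109
  M+4: 0.22265×0.2424 = 0.053970
Scale to base peak (0.588920) = 100: 100.00 : 60.64 : 9.16

100.00 : 60.64 : 9.16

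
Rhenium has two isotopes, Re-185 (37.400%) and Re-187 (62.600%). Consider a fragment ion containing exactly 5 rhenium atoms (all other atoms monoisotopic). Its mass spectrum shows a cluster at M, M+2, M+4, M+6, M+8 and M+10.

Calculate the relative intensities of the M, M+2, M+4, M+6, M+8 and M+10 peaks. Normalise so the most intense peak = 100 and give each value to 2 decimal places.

Expanding (0.37400 + 0.62600)^5:
P(M) = 0.37400^5 = 0.007317
P(M+2) = 5 × 0.37400^4 × 0.62600^1 = 0.061239
P(M+4) = 10 × 0.37400^3 × 0.62600^2 = 0.205005
P(M+6) = 10 × 0.37400^2 × 0.62600^3 = 0.343136
P(M+8) = 5 × 0.37400^1 × 0.62600^4 = 0.287170
P(M+10) = 0.62600^5 = 0.096133
The M+6 peak is largest (0.343136); scaling to 100 gives 2.13 : 17.85 : 59.74 : 100.00 : 83.69 : 28.02.

2.13 : 17.85 : 59.74 : 100.00 : 83.69 : 28.02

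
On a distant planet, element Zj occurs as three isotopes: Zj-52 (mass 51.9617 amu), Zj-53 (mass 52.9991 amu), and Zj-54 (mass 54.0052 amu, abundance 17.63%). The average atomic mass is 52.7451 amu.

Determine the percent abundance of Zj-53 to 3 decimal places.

The remaining 82.37% is split between Zj-52 (fraction x) and Zj-53 (fraction 0.8237 − x).
Substituting: 51.9617x + 52.9991(0.8237 − x) = 43.22398324
(51.9617 − 52.9991)x = -0.43137543  ⇒  x = 0.41582, y = 0.40788
Zj-52: 41.582%, Zj-53: 40.788%.

40.788%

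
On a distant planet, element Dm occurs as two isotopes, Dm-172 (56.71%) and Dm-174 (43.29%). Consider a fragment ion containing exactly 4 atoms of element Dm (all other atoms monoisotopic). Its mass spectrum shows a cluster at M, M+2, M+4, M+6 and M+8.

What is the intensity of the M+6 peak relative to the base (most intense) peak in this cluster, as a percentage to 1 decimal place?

50.9%

Term probabilities: M 0.1034, M+2 0.3158, M+4 0.3616, M+6 0.1840, M+8 0.0351. Base peak = M+4.
P(M+4) = C(4,2) × 0.5671^2 × 0.4329^2 = 6 × 0.32160241 × 0.18740241 = 0.361614 (base)
P(M+6) = C(4,3) × 0.5671^1 × 0.4329^3 = 4 × 0.5671 × 0.0811265 = 0.184027
Relative intensity = 0.184027 / 0.361614 × 100 = 50.9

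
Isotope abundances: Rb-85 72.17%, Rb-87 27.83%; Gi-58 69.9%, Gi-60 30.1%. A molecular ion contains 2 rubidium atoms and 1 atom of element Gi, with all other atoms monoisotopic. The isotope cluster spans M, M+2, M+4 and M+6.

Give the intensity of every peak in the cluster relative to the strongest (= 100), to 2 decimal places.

Rubidium pattern (n=2): 0.52085089 : 0.40169822 : 0.07745089
Element Gi pattern (n=1): 0.6990 : 0.3010
Convolve the two distributions (both contribute in 2-u steps):
  M: 0.52085089×0.6990 = 0.364075
  M+2: 0.52085089×0.3010 + 0.40169822×0.6990 = 0.437563
  M+4: 0.40169822×0.3010 + 0.07745089×0.6990 = 0.175049
  M+6: 0.07745089×0.3010 = 0.023313
Scale to base peak (0.437563) = 100: 83.21 : 100.00 : 40.01 : 5.33

83.21 : 100.00 : 40.01 : 5.33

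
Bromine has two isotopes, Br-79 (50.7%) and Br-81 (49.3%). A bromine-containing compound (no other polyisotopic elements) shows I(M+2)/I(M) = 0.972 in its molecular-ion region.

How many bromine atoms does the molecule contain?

1

With n Br atoms, P(M+2)/P(M) = C(n,1)·p^(n−1)q / p^n = n·q/p = n · 0.493/0.507.
n = 0.972 × 0.507/0.493 = 1.00 ≈ 1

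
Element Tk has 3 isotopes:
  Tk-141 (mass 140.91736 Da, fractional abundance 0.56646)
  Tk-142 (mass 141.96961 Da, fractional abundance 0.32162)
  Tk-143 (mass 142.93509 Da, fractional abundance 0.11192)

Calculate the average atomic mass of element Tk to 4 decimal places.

Ar = Σ fᵢ·mᵢ = 0.56646 × 140.91736 + 0.32162 × 141.96961 + 0.11192 × 142.93509
= 79.824048 + 45.660266 + 15.997295 = 141.481609 Da

141.4816 Da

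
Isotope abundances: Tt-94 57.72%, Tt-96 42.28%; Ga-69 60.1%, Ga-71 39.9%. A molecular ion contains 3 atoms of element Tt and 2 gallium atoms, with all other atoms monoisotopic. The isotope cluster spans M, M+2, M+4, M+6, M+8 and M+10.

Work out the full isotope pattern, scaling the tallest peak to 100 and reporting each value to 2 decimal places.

20.13 : 70.96 : 100.00 : 70.43 : 24.78 : 3.49

Element Tt pattern (n=3): 0.19229986 : 0.42257994 : 0.30954054 : 0.07557966
Gallium pattern (n=2): 0.361201 : 0.479598 : 0.159201
Convolve the two distributions (both contribute in 2-u steps):
  M: 0.19229986×0.361201 = 0.069459
  M+2: 0.19229986×0.479598 + 0.42257994×0.361201 = 0.244863
  M+4: 0.19229986×0.159201 + 0.42257994×0.479598 + 0.30954054×0.361201 = 0.345089
  M+6: 0.42257994×0.159201 + 0.30954054×0.479598 + 0.07557966×0.361201 = 0.243030
  M+8: 0.30954054×0.159201 + 0.07557966×0.479598 = 0.085527
  M+10: 0.07557966×0.159201 = 0.012032
Scale to base peak (0.345089) = 100: 20.13 : 70.96 : 100.00 : 70.43 : 24.78 : 3.49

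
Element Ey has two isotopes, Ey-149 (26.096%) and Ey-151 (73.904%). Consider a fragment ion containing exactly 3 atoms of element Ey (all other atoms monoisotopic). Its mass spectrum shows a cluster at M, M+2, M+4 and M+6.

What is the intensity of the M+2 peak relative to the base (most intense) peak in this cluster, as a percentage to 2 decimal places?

Binomial terms of (0.26096 + 0.73904)^3: M 0.0178, M+2 0.1510, M+4 0.4276, M+6 0.4036 → M+4 is the base peak.
P(M+4) = C(3,2) × 0.26096^1 × 0.73904^2 = 3 × 0.26096 × 0.54618012 = 0.427593 (base)
P(M+2) = C(3,1) × 0.26096^2 × 0.73904^1 = 3 × 0.06810012 × 0.73904 = 0.150986
Relative intensity = 0.150986 / 0.427593 × 100 = 35.31

35.31%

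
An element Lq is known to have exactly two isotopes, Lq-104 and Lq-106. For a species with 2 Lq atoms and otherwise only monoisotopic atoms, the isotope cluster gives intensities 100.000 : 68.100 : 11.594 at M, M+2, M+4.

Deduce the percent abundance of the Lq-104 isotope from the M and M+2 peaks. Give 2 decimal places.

74.60%

If p is the fraction of Lq that is Lq-104, then I(M+2)/I(M) = [C(2,1)·p^1·(1−p)] / p^2 = 2·(1−p)/p = 68.100/100.000 = 0.6810
(1−p)/p = 0.6810/2 = 0.3405  ⇒  p = 1/(1 + 0.3405) = 0.7460
Lq-104: 74.60%, Lq-106: 25.40%.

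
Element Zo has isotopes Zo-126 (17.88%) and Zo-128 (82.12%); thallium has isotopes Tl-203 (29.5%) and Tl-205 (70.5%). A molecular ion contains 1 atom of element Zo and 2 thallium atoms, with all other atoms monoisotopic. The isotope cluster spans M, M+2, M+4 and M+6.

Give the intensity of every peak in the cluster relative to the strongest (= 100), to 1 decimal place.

3.6 : 33.9 : 100.0 : 94.8

Element Zo pattern (n=1): 0.1788 : 0.8212
Thallium pattern (n=2): 0.087025 : 0.41595 : 0.497025
Convolve the two distributions (both contribute in 2-u steps):
  M: 0.1788×0.087025 = 0.015560
  M+2: 0.1788×0.41595 + 0.8212×0.087025 = 0.145837
  M+4: 0.1788×0.497025 + 0.8212×0.41595 = 0.430446
  M+6: 0.8212×0.497025 = 0.408157
Scale to base peak (0.430446) = 100: 3.6 : 33.9 : 100.0 : 94.8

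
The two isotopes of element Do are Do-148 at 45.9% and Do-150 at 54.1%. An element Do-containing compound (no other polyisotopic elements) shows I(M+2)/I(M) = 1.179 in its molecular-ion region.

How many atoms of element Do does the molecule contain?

With n Do atoms, P(M+2)/P(M) = C(n,1)·p^(n−1)q / p^n = n·q/p = n · 0.541/0.459.
n = 1.179 × 0.459/0.541 = 1.00 ≈ 1

1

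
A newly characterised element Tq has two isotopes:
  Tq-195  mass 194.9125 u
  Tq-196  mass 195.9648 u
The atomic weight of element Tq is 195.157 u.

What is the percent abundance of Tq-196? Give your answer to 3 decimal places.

Let x be the fractional abundance of Tq-195; then Tq-196 has abundance 1 − x.
194.9125·x + 195.9648·(1 − x) = 195.157
(194.9125 − 195.9648)·x = 195.157 − 195.9648
x = -0.8078 / -1.0523 = 0.76765 → 76.765% Tq-195, 23.235% Tq-196.

23.235%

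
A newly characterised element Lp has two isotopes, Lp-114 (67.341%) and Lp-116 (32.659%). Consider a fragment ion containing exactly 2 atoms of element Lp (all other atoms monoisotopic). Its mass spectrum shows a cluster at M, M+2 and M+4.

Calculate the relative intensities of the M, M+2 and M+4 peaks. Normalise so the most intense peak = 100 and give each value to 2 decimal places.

100.00 : 97.00 : 23.52

The 2 Lp atoms are independent, so intensities follow the terms of (0.67341 + 0.32659)^2.
P(M) = 0.67341^2 = 0.453481
P(M+2) = 2 × 0.67341^1 × 0.32659^1 = 0.439858
P(M+4) = 0.32659^2 = 0.106661
The M peak is largest (0.453481); scaling to 100 gives 100.00 : 97.00 : 23.52.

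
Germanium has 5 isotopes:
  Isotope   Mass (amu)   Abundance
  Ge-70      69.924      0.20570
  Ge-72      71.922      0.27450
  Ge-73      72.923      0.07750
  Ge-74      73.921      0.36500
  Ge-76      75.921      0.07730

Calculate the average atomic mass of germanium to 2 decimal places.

72.63 amu

The abundance-weighted mean is 0.20570 × 69.924 + 0.27450 × 71.922 + 0.07750 × 72.923 + 0.36500 × 73.921 + 0.07730 × 75.921
= 14.3834 + 19.7426 + 5.6515 + 26.9812 + 5.8687 = 72.6274 amu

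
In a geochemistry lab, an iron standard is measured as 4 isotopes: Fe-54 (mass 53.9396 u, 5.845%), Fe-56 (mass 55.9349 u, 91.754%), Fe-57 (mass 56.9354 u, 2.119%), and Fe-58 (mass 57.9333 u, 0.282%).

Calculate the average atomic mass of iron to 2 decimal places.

Average mass = Σ (abundance × isotope mass) = 0.05845 × 53.9396 + 0.91754 × 55.9349 + 0.02119 × 56.9354 + 0.00282 × 57.9333
= 3.15277 + 51.32251 + 1.20646 + 0.16337 = 55.84511 u

55.85 u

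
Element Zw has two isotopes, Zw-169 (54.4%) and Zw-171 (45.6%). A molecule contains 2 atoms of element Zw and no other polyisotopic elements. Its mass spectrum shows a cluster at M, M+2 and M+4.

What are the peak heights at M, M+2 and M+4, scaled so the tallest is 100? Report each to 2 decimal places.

The 2 Zw atoms are independent, so intensities follow the terms of (0.544 + 0.456)^2.
P(M) = 0.544^2 = 0.295936
P(M+2) = 2 × 0.544^1 × 0.456^1 = 0.496128
P(M+4) = 0.456^2 = 0.207936
The M+2 peak is largest (0.496128); scaling to 100 gives 59.65 : 100.00 : 41.91.

59.65 : 100.00 : 41.91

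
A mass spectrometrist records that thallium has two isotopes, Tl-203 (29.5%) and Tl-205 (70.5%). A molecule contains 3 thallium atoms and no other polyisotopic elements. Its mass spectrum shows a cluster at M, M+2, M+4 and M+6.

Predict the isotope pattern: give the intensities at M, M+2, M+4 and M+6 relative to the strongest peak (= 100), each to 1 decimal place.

The 3 Tl atoms are independent, so intensities follow the terms of (0.295 + 0.705)^3.
P(M) = 0.295^3 = 0.025672
P(M+2) = 3 × 0.295^2 × 0.705^1 = 0.184058
P(M+4) = 3 × 0.295^1 × 0.705^2 = 0.439867
P(M+6) = 0.705^3 = 0.350403
The M+4 peak is largest (0.439867); scaling to 100 gives 5.8 : 41.8 : 100.0 : 79.7.

5.8 : 41.8 : 100.0 : 79.7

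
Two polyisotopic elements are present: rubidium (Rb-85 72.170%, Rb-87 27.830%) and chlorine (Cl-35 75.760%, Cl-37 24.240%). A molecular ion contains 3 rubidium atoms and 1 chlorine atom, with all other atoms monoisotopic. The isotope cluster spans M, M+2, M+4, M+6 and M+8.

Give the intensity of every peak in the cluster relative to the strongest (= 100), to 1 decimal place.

67.7 : 100.0 : 55.3 : 13.5 : 1.2

Rubidium pattern (n=3): 0.37589809 : 0.43485841 : 0.16768892 : 0.02155458
Chlorine pattern (n=1): 0.7576 : 0.2424
Convolve the two distributions (both contribute in 2-u steps):
  M: 0.37589809×0.7576 = 0.284780
  M+2: 0.37589809×0.2424 + 0.43485841×0.7576 = 0.420566
  M+4: 0.43485841×0.2424 + 0.16768892×0.7576 = 0.232451
  M+6: 0.16768892×0.2424 + 0.02155458×0.7576 = 0.056978
  M+8: 0.02155458×0.2424 = 0.005225
Scale to base peak (0.420566) = 100: 67.7 : 100.0 : 55.3 : 13.5 : 1.2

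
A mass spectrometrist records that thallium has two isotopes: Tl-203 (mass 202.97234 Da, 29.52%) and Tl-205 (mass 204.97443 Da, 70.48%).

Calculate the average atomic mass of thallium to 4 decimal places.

Ar = Σ fᵢ·mᵢ = 0.2952 × 202.97234 + 0.7048 × 204.97443
= 59.917435 + 144.465978 = 204.383413 Da

204.3834 Da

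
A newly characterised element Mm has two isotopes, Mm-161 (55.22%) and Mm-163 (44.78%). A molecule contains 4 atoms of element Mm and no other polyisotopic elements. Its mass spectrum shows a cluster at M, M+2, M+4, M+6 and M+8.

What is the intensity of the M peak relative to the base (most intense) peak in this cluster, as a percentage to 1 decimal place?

25.3%

Binomial terms of (0.5522 + 0.4478)^4: M 0.0930, M+2 0.3016, M+4 0.3669, M+6 0.1983, M+8 0.0402 → M+4 is the base peak.
P(M+4) = C(4,2) × 0.5522^2 × 0.4478^2 = 6 × 0.30492484 × 0.20052484 = 0.366870 (base)
P(M) = C(4,0) × 0.5522^4 × 0.4478^0 = 1 × 0.09297916 × 1.0000 = 0.092979
Relative intensity = 0.092979 / 0.366870 × 100 = 25.3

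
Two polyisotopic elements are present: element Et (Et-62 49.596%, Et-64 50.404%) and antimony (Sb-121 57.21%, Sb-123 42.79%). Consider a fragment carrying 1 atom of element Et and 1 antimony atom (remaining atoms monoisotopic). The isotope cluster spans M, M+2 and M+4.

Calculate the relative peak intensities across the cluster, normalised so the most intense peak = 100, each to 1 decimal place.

Element Et pattern (n=1): 0.49596 : 0.50404
Antimony pattern (n=1): 0.5721 : 0.4279
Convolve the two distributions (both contribute in 2-u steps):
  M: 0.49596×0.5721 = 0.283739
  M+2: 0.49596×0.4279 + 0.50404×0.5721 = 0.500583
  M+4: 0.50404×0.4279 = 0.215679
Scale to base peak (0.500583) = 100: 56.7 : 100.0 : 43.1

56.7 : 100.0 : 43.1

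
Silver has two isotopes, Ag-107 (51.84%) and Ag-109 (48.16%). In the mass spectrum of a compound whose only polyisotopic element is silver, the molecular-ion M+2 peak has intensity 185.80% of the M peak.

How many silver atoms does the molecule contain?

2

The M+2/M ratio from n Ag atoms is n · q/p = n · 0.4816/0.5184.
n = 1.8580 × 0.5184/0.4816 = 2.00 ≈ 2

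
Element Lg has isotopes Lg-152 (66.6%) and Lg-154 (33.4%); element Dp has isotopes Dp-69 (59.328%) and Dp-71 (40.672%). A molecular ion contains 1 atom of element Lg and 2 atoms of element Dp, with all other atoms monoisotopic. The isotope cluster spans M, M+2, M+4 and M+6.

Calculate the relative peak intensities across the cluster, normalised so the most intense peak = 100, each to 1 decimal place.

53.4 : 100.0 : 61.8 : 12.6

Element Lg pattern (n=1): 0.6660 : 0.3340
Element Dp pattern (n=2): 0.35198116 : 0.48259768 : 0.16542116
Convolve the two distributions (both contribute in 2-u steps):
  M: 0.6660×0.35198116 = 0.234419
  M+2: 0.6660×0.48259768 + 0.3340×0.35198116 = 0.438972
  M+4: 0.6660×0.16542116 + 0.3340×0.48259768 = 0.271358
  M+6: 0.3340×0.16542116 = 0.055251
Scale to base peak (0.438972) = 100: 53.4 : 100.0 : 61.8 : 12.6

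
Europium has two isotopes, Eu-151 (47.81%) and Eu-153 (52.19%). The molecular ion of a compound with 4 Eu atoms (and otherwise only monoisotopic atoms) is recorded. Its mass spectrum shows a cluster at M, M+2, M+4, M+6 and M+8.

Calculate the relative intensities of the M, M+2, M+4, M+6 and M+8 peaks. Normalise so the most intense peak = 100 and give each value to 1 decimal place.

14.0 : 61.1 : 100.0 : 72.8 : 19.9

The 4 Eu atoms are independent, so intensities follow the terms of (0.4781 + 0.5219)^4.
P(M) = 0.4781^4 = 0.052249
P(M+2) = 4 × 0.4781^3 × 0.5219^1 = 0.228141
P(M+4) = 6 × 0.4781^2 × 0.5219^2 = 0.373563
P(M+6) = 4 × 0.4781^1 × 0.5219^3 = 0.271857
P(M+8) = 0.5219^4 = 0.074191
The M+4 peak is largest (0.373563); scaling to 100 gives 14.0 : 61.1 : 100.0 : 72.8 : 19.9.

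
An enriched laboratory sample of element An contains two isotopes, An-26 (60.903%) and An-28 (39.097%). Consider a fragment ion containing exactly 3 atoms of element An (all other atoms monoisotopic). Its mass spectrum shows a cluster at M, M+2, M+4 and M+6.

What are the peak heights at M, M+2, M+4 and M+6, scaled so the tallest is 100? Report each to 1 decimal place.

51.9 : 100.0 : 64.2 : 13.7

The 3 An atoms are independent, so intensities follow the terms of (0.60903 + 0.39097)^3.
P(M) = 0.60903^3 = 0.225900
P(M+2) = 3 × 0.60903^2 × 0.39097^1 = 0.435053
P(M+4) = 3 × 0.60903^1 × 0.39097^2 = 0.279284
P(M+6) = 0.39097^3 = 0.059763
The M+2 peak is largest (0.435053); scaling to 100 gives 51.9 : 100.0 : 64.2 : 13.7.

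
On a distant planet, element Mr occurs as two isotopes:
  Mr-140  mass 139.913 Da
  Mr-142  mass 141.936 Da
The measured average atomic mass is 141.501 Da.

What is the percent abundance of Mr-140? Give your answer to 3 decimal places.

21.503%

With x = fraction of Mr-140 (so Mr-142 is 1 − x):
139.913·x + 141.936·(1 − x) = 141.501
(139.913 − 141.936)·x = 141.501 − 141.936
x = -0.435 / -2.023 = 0.21503 → 21.503% Mr-140, 78.497% Mr-142.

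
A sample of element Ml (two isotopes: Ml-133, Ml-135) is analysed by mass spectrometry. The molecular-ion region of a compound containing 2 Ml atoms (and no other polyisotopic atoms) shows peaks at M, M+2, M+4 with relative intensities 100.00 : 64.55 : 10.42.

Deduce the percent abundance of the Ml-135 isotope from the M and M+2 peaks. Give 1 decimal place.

Write p for the Ml-133 fraction. I(M+2)/I(M) = [C(2,1)·p^1·(1−p)] / p^2 = 2·(1−p)/p = 64.55/100.00 = 0.6455
(1−p)/p = 0.6455/2 = 0.3227  ⇒  p = 1/(1 + 0.3227) = 0.7560
Ml-133: 75.6%, Ml-135: 24.4%.

24.4%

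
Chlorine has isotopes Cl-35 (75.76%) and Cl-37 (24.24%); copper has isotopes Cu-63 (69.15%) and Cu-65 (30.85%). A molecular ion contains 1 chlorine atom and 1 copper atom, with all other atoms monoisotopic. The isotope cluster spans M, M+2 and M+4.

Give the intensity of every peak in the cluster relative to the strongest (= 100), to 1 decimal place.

100.0 : 76.6 : 14.3

Chlorine pattern (n=1): 0.7576 : 0.2424
Copper pattern (n=1): 0.6915 : 0.3085
Convolve the two distributions (both contribute in 2-u steps):
  M: 0.7576×0.6915 = 0.523880
  M+2: 0.7576×0.3085 + 0.2424×0.6915 = 0.401339
  M+4: 0.2424×0.3085 = 0.074780
Scale to base peak (0.523880) = 100: 100.0 : 76.6 : 14.3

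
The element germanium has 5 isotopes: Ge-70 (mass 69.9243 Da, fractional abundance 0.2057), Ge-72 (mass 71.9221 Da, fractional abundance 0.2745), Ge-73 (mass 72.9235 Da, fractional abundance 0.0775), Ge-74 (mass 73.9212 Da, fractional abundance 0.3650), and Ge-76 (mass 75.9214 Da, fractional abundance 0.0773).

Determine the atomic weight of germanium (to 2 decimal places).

72.63 Da

Ar = Σ fᵢ·mᵢ = 0.2057 × 69.9243 + 0.2745 × 71.9221 + 0.0775 × 72.9235 + 0.3650 × 73.9212 + 0.0773 × 75.9214
= 14.38343 + 19.74262 + 5.65157 + 26.98124 + 5.86872 = 72.62758 Da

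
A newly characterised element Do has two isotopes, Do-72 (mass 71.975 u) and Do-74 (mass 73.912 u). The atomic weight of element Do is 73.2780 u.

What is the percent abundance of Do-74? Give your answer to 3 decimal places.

67.269%

Writing the weighted mean with unknown fraction x of Do-72:
71.975·x + 73.912·(1 − x) = 73.2780
(71.975 − 73.912)·x = 73.2780 − 73.912
x = -0.6340 / -1.937 = 0.32731 → 32.731% Do-72, 67.269% Do-74.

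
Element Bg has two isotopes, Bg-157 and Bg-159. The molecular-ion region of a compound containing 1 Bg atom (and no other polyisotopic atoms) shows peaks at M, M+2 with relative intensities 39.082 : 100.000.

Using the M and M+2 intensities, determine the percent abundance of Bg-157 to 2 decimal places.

28.10%

If p is the fraction of Bg that is Bg-157, then I(M+2)/I(M) = [C(1,1)·p^0·(1−p)] / p^1 = 1·(1−p)/p = 100.000/39.082 = 2.5587
(1−p)/p = 2.5587/1 = 2.5587  ⇒  p = 1/(1 + 2.5587) = 0.2810
Bg-157: 28.10%, Bg-159: 71.90%.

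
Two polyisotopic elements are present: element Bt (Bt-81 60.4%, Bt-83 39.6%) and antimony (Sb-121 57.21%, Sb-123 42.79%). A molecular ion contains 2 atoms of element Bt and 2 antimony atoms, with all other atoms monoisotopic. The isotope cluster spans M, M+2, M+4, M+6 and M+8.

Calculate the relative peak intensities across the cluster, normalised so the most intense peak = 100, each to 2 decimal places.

33.89 : 95.13 : 100.00 : 46.65 : 8.15

Element Bt pattern (n=2): 0.364816 : 0.478368 : 0.156816
Antimony pattern (n=2): 0.32729841 : 0.48960318 : 0.18309841
Convolve the two distributions (both contribute in 2-u steps):
  M: 0.364816×0.32729841 = 0.119404
  M+2: 0.364816×0.48960318 + 0.478368×0.32729841 = 0.335184
  M+4: 0.364816×0.18309841 + 0.478368×0.48960318 + 0.156816×0.32729841 = 0.352333
  M+6: 0.478368×0.18309841 + 0.156816×0.48960318 = 0.164366
  M+8: 0.156816×0.18309841 = 0.028713
Scale to base peak (0.352333) = 100: 33.89 : 95.13 : 100.00 : 46.65 : 8.15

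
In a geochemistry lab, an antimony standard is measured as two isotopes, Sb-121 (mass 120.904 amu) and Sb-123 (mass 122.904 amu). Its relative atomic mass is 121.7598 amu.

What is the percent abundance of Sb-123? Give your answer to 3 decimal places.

42.790%

Writing the weighted mean with unknown fraction x of Sb-121:
120.904·x + 122.904·(1 − x) = 121.7598
(120.904 − 122.904)·x = 121.7598 − 122.904
x = -1.1442 / -2.000 = 0.57210 → 57.210% Sb-121, 42.790% Sb-123.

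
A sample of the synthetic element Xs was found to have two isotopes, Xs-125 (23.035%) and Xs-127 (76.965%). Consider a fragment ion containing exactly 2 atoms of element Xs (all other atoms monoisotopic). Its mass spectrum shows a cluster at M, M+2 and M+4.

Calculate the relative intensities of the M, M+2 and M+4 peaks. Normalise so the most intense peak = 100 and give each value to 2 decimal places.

8.96 : 59.86 : 100.00

Expanding (0.23035 + 0.76965)^2:
P(M) = 0.23035^2 = 0.053061
P(M+2) = 2 × 0.23035^1 × 0.76965^1 = 0.354578
P(M+4) = 0.76965^2 = 0.592361
The M+4 peak is largest (0.592361); scaling to 100 gives 8.96 : 59.86 : 100.00.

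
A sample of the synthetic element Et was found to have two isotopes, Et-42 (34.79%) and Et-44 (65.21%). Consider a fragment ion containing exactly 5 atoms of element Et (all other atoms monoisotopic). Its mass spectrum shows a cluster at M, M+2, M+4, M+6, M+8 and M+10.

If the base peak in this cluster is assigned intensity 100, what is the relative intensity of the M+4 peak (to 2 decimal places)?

53.35

Term probabilities: M 0.0051, M+2 0.0478, M+4 0.1791, M+6 0.3356, M+8 0.3145, M+10 0.1179. Base peak = M+6.
P(M+6) = C(5,3) × 0.3479^2 × 0.6521^3 = 10 × 0.12103441 × 0.27729536 = 0.335623 (base)
P(M+4) = C(5,2) × 0.3479^3 × 0.6521^2 = 10 × 0.04210787 × 0.42523441 = 0.179057
Relative intensity = 0.179057 / 0.335623 × 100 = 53.35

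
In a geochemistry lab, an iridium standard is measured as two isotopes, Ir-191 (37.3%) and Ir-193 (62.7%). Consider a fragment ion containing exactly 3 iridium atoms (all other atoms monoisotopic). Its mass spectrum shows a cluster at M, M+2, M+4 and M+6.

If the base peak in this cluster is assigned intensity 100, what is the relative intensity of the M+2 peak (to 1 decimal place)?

59.5

Term probabilities: M 0.0519, M+2 0.2617, M+4 0.4399, M+6 0.2465. Base peak = M+4.
P(M+4) = C(3,2) × 0.373^1 × 0.627^2 = 3 × 0.3730 × 0.393129 = 0.439911 (base)
P(M+2) = C(3,1) × 0.373^2 × 0.627^1 = 3 × 0.139129 × 0.6270 = 0.261702
Relative intensity = 0.261702 / 0.439911 × 100 = 59.5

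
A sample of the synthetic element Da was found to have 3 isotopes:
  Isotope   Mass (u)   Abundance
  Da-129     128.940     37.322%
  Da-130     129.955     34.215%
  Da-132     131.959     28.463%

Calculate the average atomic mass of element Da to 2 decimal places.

130.15 u

Average mass = Σ (abundance × isotope mass) = 0.37322 × 128.940 + 0.34215 × 129.955 + 0.28463 × 131.959
= 48.1230 + 44.4641 + 37.5595 = 130.1466 u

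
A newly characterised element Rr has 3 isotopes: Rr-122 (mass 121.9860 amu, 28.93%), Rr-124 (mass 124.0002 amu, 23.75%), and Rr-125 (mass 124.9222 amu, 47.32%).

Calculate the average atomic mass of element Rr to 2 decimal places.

123.85 amu

Ar = Σ fᵢ·mᵢ = 0.2893 × 121.9860 + 0.2375 × 124.0002 + 0.4732 × 124.9222
= 35.29055 + 29.45005 + 59.11319 = 123.85379 amu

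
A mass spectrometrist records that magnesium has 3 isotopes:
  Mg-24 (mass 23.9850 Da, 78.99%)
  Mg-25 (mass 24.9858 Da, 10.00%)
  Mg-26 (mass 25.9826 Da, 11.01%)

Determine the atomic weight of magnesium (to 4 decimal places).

24.3050 Da

Average mass = Σ (abundance × isotope mass) = 0.7899 × 23.9850 + 0.1000 × 24.9858 + 0.1101 × 25.9826
= 18.94575 + 2.49858 + 2.86068 = 24.30501 Da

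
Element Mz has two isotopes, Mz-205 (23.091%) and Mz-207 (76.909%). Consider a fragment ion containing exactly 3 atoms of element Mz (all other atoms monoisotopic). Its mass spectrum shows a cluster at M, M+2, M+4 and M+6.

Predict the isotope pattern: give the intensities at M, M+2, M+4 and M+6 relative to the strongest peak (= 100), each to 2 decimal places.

2.71 : 27.04 : 90.07 : 100.00

Expanding (0.23091 + 0.76909)^3:
P(M) = 0.23091^3 = 0.012312
P(M+2) = 3 × 0.23091^2 × 0.76909^1 = 0.123022
P(M+4) = 3 × 0.23091^1 × 0.76909^2 = 0.409749
P(M+6) = 0.76909^3 = 0.454916
The M+6 peak is largest (0.454916); scaling to 100 gives 2.71 : 27.04 : 90.07 : 100.00.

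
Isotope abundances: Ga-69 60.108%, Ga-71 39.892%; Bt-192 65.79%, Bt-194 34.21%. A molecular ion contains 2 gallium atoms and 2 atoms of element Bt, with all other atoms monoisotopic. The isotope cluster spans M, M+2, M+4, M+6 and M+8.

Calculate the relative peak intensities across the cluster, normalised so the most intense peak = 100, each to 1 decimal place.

42.2 : 100.0 : 88.3 : 34.5 : 5.0

Gallium pattern (n=2): 0.36129717 : 0.47956567 : 0.15913717
Element Bt pattern (n=2): 0.43283241 : 0.45013518 : 0.11703241
Convolve the two distributions (both contribute in 2-u steps):
  M: 0.36129717×0.43283241 = 0.156381
  M+2: 0.36129717×0.45013518 + 0.47956567×0.43283241 = 0.370204
  M+4: 0.36129717×0.11703241 + 0.47956567×0.45013518 + 0.15913717×0.43283241 = 0.327033
  M+6: 0.47956567×0.11703241 + 0.15913717×0.45013518 = 0.127758
  M+8: 0.15913717×0.11703241 = 0.018624
Scale to base peak (0.370204) = 100: 42.2 : 100.0 : 88.3 : 34.5 : 5.0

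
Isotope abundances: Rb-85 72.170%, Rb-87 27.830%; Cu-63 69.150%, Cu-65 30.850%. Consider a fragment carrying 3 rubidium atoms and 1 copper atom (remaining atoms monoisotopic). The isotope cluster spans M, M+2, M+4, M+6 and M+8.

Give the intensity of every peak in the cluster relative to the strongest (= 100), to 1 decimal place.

62.4 : 100.0 : 60.0 : 16.0 : 1.6

Rubidium pattern (n=3): 0.37589809 : 0.43485841 : 0.16768892 : 0.02155458
Copper pattern (n=1): 0.6915 : 0.3085
Convolve the two distributions (both contribute in 2-u steps):
  M: 0.37589809×0.6915 = 0.259934
  M+2: 0.37589809×0.3085 + 0.43485841×0.6915 = 0.416669
  M+4: 0.43485841×0.3085 + 0.16768892×0.6915 = 0.250111
  M+6: 0.16768892×0.3085 + 0.02155458×0.6915 = 0.066637
  M+8: 0.02155458×0.3085 = 0.006650
Scale to base peak (0.416669) = 100: 62.4 : 100.0 : 60.0 : 16.0 : 1.6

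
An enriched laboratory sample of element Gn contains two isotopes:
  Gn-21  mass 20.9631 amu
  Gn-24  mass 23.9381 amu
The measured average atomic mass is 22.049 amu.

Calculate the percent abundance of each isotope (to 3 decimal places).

Gn-21: 63.499%, Gn-24: 36.501%

Writing the weighted mean with unknown fraction x of Gn-21:
20.9631·x + 23.9381·(1 − x) = 22.049
(20.9631 − 23.9381)·x = 22.049 − 23.9381
x = -1.8891 / -2.9750 = 0.63499 → 63.499% Gn-21, 36.501% Gn-24.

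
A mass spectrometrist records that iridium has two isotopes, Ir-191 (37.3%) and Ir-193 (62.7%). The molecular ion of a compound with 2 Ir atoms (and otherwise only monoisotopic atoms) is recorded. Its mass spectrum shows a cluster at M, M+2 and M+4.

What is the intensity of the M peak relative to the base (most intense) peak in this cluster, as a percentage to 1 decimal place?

Term probabilities: M 0.1391, M+2 0.4677, M+4 0.3931. Base peak = M+2.
P(M+2) = C(2,1) × 0.373^1 × 0.627^1 = 2 × 0.3730 × 0.6270 = 0.467742 (base)
P(M) = C(2,0) × 0.373^2 × 0.627^0 = 1 × 0.139129 × 1.0000 = 0.139129
Relative intensity = 0.139129 / 0.467742 × 100 = 29.7

29.7%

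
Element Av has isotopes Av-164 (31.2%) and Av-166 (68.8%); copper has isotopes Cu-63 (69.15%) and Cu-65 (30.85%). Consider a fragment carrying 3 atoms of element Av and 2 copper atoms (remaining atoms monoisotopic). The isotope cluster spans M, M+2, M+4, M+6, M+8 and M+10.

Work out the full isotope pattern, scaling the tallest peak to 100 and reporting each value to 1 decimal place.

Element Av pattern (n=3): 0.03037133 : 0.20091802 : 0.44304998 : 0.32566067
Copper pattern (n=2): 0.47817225 : 0.4266555 : 0.09517225
Convolve the two distributions (both contribute in 2-u steps):
  M: 0.03037133×0.47817225 = 0.014523
  M+2: 0.03037133×0.4266555 + 0.20091802×0.47817225 = 0.109032
  M+4: 0.03037133×0.09517225 + 0.20091802×0.4266555 + 0.44304998×0.47817225 = 0.300467
  M+6: 0.20091802×0.09517225 + 0.44304998×0.4266555 + 0.32566067×0.47817225 = 0.363873
  M+8: 0.44304998×0.09517225 + 0.32566067×0.4266555 = 0.181111
  M+10: 0.32566067×0.09517225 = 0.030994
Scale to base peak (0.363873) = 100: 4.0 : 30.0 : 82.6 : 100.0 : 49.8 : 8.5

4.0 : 30.0 : 82.6 : 100.0 : 49.8 : 8.5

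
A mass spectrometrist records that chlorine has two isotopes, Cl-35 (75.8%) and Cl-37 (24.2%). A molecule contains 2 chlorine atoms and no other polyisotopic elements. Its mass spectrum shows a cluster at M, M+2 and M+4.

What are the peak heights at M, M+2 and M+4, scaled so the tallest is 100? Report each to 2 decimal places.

100.00 : 63.85 : 10.19

Each Cl atom is independently Cl-35 (p = 0.758) or Cl-37 (q = 0.242); the cluster is the binomial expansion (p + q)^2.
P(M) = 0.758^2 = 0.574564
P(M+2) = 2 × 0.758^1 × 0.242^1 = 0.366872
P(M+4) = 0.242^2 = 0.058564
The M peak is largest (0.574564); scaling to 100 gives 100.00 : 63.85 : 10.19.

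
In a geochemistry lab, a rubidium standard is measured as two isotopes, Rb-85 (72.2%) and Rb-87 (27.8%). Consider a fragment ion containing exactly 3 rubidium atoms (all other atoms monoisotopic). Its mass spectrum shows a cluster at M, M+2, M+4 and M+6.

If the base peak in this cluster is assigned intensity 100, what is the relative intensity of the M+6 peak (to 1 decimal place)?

(0.722 + 0.278)^3 gives M 0.3764, M+2 0.4348, M+4 0.1674, M+6 0.0215; the largest is M+2.
P(M+2) = C(3,1) × 0.722^2 × 0.278^1 = 3 × 0.521284 × 0.2780 = 0.434751 (base)
P(M+6) = C(3,3) × 0.722^0 × 0.278^3 = 1 × 1.0000 × 0.02148495 = 0.021485
Relative intensity = 0.021485 / 0.434751 × 100 = 4.9

4.9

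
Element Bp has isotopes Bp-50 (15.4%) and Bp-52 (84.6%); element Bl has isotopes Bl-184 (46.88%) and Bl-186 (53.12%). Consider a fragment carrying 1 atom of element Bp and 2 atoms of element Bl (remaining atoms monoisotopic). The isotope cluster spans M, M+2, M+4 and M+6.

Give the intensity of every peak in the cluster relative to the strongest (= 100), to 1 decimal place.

7.3 : 56.5 : 100.0 : 51.4

Element Bp pattern (n=1): 0.1540 : 0.8460
Element Bl pattern (n=2): 0.21977344 : 0.49805312 : 0.28217344
Convolve the two distributions (both contribute in 2-u steps):
  M: 0.1540×0.21977344 = 0.033845
  M+2: 0.1540×0.49805312 + 0.8460×0.21977344 = 0.262629
  M+4: 0.1540×0.28217344 + 0.8460×0.49805312 = 0.464808
  M+6: 0.8460×0.28217344 = 0.238719
Scale to base peak (0.464808) = 100: 7.3 : 56.5 : 100.0 : 51.4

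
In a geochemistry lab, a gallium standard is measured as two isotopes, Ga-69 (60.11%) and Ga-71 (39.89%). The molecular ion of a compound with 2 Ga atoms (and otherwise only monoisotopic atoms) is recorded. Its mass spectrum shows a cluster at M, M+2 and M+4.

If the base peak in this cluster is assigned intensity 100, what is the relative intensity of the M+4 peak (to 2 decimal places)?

33.18

Term probabilities: M 0.3613, M+2 0.4796, M+4 0.1591. Base peak = M+2.
P(M+2) = C(2,1) × 0.6011^1 × 0.3989^1 = 2 × 0.6011 × 0.3989 = 0.479558 (base)
P(M+4) = C(2,2) × 0.6011^0 × 0.3989^2 = 1 × 1.0000 × 0.15912121 = 0.159121
Relative intensity = 0.159121 / 0.479558 × 100 = 33.18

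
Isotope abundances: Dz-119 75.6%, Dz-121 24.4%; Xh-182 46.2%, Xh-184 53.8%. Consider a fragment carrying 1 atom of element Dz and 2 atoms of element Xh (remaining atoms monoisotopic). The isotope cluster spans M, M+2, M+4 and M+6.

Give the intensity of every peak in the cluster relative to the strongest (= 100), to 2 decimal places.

Element Dz pattern (n=1): 0.7560 : 0.2440
Element Xh pattern (n=2): 0.213444 : 0.497112 : 0.289444
Convolve the two distributions (both contribute in 2-u steps):
  M: 0.7560×0.213444 = 0.161364
  M+2: 0.7560×0.497112 + 0.2440×0.213444 = 0.427897
  M+4: 0.7560×0.289444 + 0.2440×0.497112 = 0.340115
  M+6: 0.2440×0.289444 = 0.070624
Scale to base peak (0.427897) = 100: 37.71 : 100.00 : 79.49 : 16.50

37.71 : 100.00 : 79.49 : 16.50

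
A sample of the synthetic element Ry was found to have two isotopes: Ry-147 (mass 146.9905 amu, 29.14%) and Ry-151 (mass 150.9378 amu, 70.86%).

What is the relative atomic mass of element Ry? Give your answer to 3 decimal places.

The abundance-weighted mean is 0.2914 × 146.9905 + 0.7086 × 150.9378
= 42.83303 + 106.95453 = 149.78756 amu

149.788 amu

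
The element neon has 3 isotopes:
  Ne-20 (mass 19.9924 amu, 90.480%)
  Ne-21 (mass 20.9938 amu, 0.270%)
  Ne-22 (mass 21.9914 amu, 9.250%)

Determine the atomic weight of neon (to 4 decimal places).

Weight each isotope mass by its fractional abundance: 0.90480 × 19.9924 + 0.00270 × 20.9938 + 0.09250 × 21.9914
= 18.08912 + 0.05668 + 2.03420 = 20.18000 amu

20.1800 amu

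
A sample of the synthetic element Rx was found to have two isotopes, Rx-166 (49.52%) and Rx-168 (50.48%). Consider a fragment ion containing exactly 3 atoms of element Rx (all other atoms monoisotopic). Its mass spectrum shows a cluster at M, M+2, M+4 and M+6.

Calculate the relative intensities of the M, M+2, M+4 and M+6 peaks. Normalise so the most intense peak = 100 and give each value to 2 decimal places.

32.08 : 98.10 : 100.00 : 33.98

The 3 Rx atoms are independent, so intensities follow the terms of (0.4952 + 0.5048)^3.
P(M) = 0.4952^3 = 0.121434
P(M+2) = 3 × 0.4952^2 × 0.5048^1 = 0.371366
P(M+4) = 3 × 0.4952^1 × 0.5048^2 = 0.378565
P(M+6) = 0.5048^3 = 0.128635
The M+4 peak is largest (0.378565); scaling to 100 gives 32.08 : 98.10 : 100.00 : 33.98.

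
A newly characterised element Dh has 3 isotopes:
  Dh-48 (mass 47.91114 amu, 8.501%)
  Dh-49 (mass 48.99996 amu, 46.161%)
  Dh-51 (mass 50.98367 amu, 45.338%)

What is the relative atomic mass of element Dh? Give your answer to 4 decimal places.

The abundance-weighted mean is 0.08501 × 47.91114 + 0.46161 × 48.99996 + 0.45338 × 50.98367
= 4.072926 + 22.618872 + 23.114976 = 49.806774 amu

49.8068 amu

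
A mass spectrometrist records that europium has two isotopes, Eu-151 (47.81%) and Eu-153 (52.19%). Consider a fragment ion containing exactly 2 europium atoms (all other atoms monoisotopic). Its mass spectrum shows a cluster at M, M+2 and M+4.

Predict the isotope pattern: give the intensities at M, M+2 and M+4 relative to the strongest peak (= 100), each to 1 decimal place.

45.8 : 100.0 : 54.6

The 2 Eu atoms are independent, so intensities follow the terms of (0.4781 + 0.5219)^2.
P(M) = 0.4781^2 = 0.228580
P(M+2) = 2 × 0.4781^1 × 0.5219^1 = 0.499041
P(M+4) = 0.5219^2 = 0.272380
The M+2 peak is largest (0.499041); scaling to 100 gives 45.8 : 100.0 : 54.6.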